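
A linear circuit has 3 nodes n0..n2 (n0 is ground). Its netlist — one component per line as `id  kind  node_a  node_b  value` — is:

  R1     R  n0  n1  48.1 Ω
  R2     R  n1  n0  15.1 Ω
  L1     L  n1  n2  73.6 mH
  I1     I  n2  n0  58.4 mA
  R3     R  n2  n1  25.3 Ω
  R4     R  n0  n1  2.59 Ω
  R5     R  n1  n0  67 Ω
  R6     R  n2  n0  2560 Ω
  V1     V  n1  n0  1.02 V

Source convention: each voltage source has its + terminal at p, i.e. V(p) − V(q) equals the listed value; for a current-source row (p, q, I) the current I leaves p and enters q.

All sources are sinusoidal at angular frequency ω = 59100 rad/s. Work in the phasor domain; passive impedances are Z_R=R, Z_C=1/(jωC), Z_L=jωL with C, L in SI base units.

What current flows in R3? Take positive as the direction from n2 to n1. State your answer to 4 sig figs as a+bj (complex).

-0.05822-0.0003353j A

Apply KCL at each of the 2 non-ground nodes and solve the resulting linear system.
Node n1: branches {R1, R2, L1, R3, R4, R5, V1} → V_1 = 1.020+0.000j
Node n2: branches {L1, I1, R3, R6} → V_2 = -0.4530-0.008484j
Source currents: i(V1)=-0.5560+3.314e-06j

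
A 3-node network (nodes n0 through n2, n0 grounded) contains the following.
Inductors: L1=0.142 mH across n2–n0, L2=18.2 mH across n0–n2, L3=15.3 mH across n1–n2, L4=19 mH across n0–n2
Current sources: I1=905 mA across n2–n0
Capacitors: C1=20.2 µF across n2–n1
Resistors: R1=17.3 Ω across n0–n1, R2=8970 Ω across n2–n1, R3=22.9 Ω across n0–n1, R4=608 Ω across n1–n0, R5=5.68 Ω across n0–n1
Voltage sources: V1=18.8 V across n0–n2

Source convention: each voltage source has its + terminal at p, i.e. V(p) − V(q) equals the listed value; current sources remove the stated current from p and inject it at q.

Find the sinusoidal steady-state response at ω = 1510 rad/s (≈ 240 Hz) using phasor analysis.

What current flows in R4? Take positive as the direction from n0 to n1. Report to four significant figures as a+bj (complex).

Apply KCL at each of the 2 non-ground nodes and solve the resulting linear system.
Node n1: branches {C1, R1, R2, L3, R3, R4, R5} → V_1 = -0.04679+0.8583j
Node n2: branches {L1, I1, C1, R2, L2, L3, L4, V1} → V_2 = -18.80+0.000j
Source currents: i(V1)=0.8919+89.26j

7.695e-05-0.001412j A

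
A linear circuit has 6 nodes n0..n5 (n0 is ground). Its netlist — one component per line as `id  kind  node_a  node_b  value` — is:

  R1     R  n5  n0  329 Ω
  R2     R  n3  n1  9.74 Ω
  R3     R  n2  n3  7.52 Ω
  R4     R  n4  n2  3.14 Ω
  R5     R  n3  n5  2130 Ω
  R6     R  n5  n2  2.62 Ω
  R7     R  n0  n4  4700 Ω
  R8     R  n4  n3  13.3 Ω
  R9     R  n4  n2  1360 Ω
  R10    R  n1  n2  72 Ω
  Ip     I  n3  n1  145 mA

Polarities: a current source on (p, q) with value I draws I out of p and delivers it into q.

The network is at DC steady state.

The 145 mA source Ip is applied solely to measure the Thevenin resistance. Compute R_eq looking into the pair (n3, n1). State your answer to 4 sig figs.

MNA unknowns: 5 node voltages V₁..V_5
R1: Y=0.003040 on G[5,0]
R2: Y=0.1027 on G[3,1]
R3: Y=0.1330 on G[2,3]
R4: Y=0.3185 on G[4,2]
R5: Y=0.0004695 on G[3,5]
R6: Y=0.3817 on G[5,2]
R7: Y=0.0002128 on G[0,4]
R8: Y=0.07519 on G[4,3]
R9: Y=0.0007353 on G[4,2]
R10: Y=0.01389 on G[1,2]
Ip: z[3]−=0.145, z[1]+=0.145
solve → V1=1.171, V2=0.001147, V3=-0.08251, V4=-0.01479, V5=0.001036

R_eq = 8.648 Ω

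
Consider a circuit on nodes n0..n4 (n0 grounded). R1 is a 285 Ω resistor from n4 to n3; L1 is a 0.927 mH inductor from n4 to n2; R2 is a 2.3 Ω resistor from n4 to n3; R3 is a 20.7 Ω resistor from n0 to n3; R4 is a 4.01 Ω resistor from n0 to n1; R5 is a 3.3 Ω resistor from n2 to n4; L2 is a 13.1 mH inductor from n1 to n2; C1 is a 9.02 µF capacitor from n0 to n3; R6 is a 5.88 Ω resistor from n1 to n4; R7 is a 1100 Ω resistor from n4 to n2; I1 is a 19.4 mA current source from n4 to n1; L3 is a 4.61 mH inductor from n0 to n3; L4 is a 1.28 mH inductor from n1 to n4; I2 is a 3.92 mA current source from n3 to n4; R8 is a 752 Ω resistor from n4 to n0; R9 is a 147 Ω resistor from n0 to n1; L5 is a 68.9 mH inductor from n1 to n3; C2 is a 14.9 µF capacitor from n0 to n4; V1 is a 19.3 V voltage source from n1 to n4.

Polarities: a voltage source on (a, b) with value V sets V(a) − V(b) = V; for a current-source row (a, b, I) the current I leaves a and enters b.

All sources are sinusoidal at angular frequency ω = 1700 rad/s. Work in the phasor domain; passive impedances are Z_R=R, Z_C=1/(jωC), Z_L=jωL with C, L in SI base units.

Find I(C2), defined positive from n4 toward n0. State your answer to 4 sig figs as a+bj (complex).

MNA unknowns: 4 node voltages V₁..V_4 plus 1 source current (V1)
R1: Y=0.003509+0.000j on G[4,3]
L1: Y=0.000-0.6346j on G[4,2]
R2: Y=0.4348+0.000j on G[4,3]
R3: Y=0.04831+0.000j on G[0,3]
R4: Y=0.2494+0.000j on G[0,1]
R5: Y=0.3030+0.000j on G[2,4]
L2: Y=0.000-0.04490j on G[1,2]
C1: Y=0.000+0.01533j on G[0,3]
R6: Y=0.1701+0.000j on G[1,4]
R7: Y=0.0009091+0.000j on G[4,2]
I1: z[4]−=0.0194, z[1]+=0.0194
L3: Y=0.000-0.1276j on G[0,3]
L4: Y=0.000-0.4596j on G[1,4]
I2: z[3]−=0.00392, z[4]+=0.00392
R8: Y=0.001330+0.000j on G[4,0]
R9: Y=0.006803+0.000j on G[0,1]
L5: Y=0.000-0.008538j on G[1,3]
C2: Y=0.000+0.02533j on G[0,4]
V1: row V1−V4=19.3, i_V1 at 1,4
solve → V1=4.497-2.744j, V2=-13.74-3.220j, V3=-12.02-5.534j, V4=-14.80-2.744j
aux → i_V1=-4.460+10.53j

0.06951-0.3750j A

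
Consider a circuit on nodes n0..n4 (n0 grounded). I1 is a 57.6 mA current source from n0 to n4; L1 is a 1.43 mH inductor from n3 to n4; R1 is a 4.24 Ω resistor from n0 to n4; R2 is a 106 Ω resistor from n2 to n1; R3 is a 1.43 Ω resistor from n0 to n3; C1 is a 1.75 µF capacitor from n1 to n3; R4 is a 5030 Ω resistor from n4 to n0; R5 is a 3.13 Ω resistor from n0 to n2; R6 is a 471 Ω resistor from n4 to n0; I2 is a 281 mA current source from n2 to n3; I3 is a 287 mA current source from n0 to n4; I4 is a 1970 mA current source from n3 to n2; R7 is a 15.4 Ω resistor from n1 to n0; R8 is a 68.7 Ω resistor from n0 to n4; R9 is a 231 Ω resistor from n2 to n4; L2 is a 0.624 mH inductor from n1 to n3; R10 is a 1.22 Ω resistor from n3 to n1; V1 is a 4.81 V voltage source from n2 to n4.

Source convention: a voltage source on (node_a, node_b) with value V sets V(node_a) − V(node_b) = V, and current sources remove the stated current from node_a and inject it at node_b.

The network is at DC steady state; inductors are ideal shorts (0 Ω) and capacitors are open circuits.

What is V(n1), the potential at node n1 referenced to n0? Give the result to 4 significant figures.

-0.8920 V

Element admittances at DC:
  I1: injects 0.0576 A into n4 (from n0)
  L1: short n3↔n4 (DC inductor)
  Y(R1) = 0.2358 S between n0,n4
  Y(R2) = 0.009434 S between n2,n1
  Y(R3) = 0.6993 S between n0,n3
  Y(C1) = 0.000 S between n1,n3
  Y(R4) = 0.0001988 S between n4,n0
  Y(R5) = 0.3195 S between n0,n2
  Y(R6) = 0.002123 S between n4,n0
  I2: injects 0.281 A into n3 (from n2)
  I3: injects 0.287 A into n4 (from n0)
  I4: injects 1.97 A into n2 (from n3)
  Y(R7) = 0.06494 S between n1,n0
  Y(R8) = 0.01456 S between n0,n4
  Y(R9) = 0.004329 S between n2,n4
  L2: short n1↔n3 (DC inductor)
  Y(R10) = 0.8197 S between n3,n1
  V1: constraint V(n2)−V(n4) = 4.81
Assemble and solve the 7×7 MNA system:
  V(n1)=-0.8920  V(n2)=3.918  V(n3)=-0.8920  V(n4)=-0.8920
  i(L1)=-0.9619  i(L2)=0.1033  i(V1)=0.3710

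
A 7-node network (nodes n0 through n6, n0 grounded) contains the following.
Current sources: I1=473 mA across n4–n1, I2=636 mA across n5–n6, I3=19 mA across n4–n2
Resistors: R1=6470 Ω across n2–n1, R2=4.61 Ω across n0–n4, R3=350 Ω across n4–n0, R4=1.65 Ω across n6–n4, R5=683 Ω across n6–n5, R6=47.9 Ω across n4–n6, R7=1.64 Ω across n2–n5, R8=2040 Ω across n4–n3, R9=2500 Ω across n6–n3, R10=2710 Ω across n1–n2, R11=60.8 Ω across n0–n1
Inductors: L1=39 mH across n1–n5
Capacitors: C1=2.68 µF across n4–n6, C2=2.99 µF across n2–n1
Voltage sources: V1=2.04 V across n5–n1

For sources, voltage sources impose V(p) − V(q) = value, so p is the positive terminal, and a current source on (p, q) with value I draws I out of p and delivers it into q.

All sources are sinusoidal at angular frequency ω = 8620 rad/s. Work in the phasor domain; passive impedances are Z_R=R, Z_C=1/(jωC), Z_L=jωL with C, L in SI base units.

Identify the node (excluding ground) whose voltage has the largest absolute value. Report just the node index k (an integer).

1

MNA unknowns: 6 node voltages V₁..V_6 plus 1 source current (V1)
I1: z[4]−=0.473, z[1]+=0.473
R1: Y=0.0001546+0.000j on G[2,1]
R2: Y=0.2169+0.000j on G[0,4]
I2: z[5]−=0.636, z[6]+=0.636
L1: Y=0.000-0.002975j on G[1,5]
R3: Y=0.002857+0.000j on G[4,0]
R4: Y=0.6061+0.000j on G[6,4]
R5: Y=0.001464+0.000j on G[6,5]
C1: Y=0.000+0.02310j on G[4,6]
R6: Y=0.02088+0.000j on G[4,6]
R7: Y=0.6098+0.000j on G[2,5]
R8: Y=0.0004902+0.000j on G[4,3]
R9: Y=0.0004000+0.000j on G[6,3]
C2: Y=0.000+0.02577j on G[2,1]
R10: Y=0.0003690+0.000j on G[1,2]
R11: Y=0.01645+0.000j on G[0,1]
I3: z[4]−=0.019, z[2]+=0.019
V1: row V5−V1=2.04, i_V1 at 5,1
solve → V1=-8.076-0.002971j, V2=-6.010-0.09021j, V3=1.051-0.01621j, V4=0.6043+0.0002224j, V5=-6.036-0.002971j, V6=1.599-0.03635j
aux → i_V1=-0.6092-0.04718j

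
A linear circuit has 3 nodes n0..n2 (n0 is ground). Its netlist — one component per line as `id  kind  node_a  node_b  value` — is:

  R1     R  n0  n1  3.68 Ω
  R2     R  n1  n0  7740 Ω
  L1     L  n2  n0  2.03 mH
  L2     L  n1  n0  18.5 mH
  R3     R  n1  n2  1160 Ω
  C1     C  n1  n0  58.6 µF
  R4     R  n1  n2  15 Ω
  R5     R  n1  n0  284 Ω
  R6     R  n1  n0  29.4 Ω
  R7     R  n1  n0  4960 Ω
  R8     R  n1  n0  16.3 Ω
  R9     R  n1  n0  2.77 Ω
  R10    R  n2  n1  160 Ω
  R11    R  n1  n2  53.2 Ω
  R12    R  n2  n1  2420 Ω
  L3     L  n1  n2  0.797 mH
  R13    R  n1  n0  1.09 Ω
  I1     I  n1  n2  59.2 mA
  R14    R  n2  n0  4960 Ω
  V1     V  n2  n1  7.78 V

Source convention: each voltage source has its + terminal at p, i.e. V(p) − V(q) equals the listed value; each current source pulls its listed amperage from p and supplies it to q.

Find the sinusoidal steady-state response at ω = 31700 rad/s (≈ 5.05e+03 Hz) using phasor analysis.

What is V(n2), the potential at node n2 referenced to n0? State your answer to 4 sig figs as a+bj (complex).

7.816+0.03312j V

MNA unknowns: 2 node voltages V₁..V_2 plus 1 source current (V1)
R1: Y=0.2717+0.000j on G[0,1]
R2: Y=0.0001292+0.000j on G[1,0]
L1: Y=0.000-0.01554j on G[2,0]
L2: Y=0.000-0.001705j on G[1,0]
R3: Y=0.0008621+0.000j on G[1,2]
C1: Y=0.000+1.858j on G[1,0]
R4: Y=0.06667+0.000j on G[1,2]
R5: Y=0.003521+0.000j on G[1,0]
R6: Y=0.03401+0.000j on G[1,0]
R7: Y=0.0002016+0.000j on G[1,0]
R8: Y=0.06135+0.000j on G[1,0]
R9: Y=0.3610+0.000j on G[1,0]
R10: Y=0.006250+0.000j on G[2,1]
R11: Y=0.01880+0.000j on G[1,2]
R12: Y=0.0004132+0.000j on G[2,1]
L3: Y=0.000-0.03958j on G[1,2]
R13: Y=0.9174+0.000j on G[1,0]
I1: z[1]−=0.0592, z[2]+=0.0592
R14: Y=0.0002016+0.000j on G[2,0]
V1: row V2−V1=7.78, i_V1 at 2,1
solve → V1=0.03600+0.03312j, V2=7.816+0.03312j
aux → i_V1=-0.6663+0.4294j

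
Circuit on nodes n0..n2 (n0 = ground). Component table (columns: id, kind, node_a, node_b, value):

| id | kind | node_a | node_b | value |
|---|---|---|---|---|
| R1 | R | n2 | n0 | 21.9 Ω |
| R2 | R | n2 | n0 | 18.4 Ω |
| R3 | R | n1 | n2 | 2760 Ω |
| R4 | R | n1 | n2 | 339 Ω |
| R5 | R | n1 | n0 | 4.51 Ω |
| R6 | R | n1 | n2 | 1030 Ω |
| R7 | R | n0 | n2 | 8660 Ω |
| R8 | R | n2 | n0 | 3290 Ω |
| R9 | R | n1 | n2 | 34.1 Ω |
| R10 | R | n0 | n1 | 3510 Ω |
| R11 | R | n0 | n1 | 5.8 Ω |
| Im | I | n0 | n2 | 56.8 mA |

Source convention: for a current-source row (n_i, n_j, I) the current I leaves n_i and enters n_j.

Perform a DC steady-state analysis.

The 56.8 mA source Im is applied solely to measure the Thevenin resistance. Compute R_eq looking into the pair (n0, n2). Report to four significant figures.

R_eq = 7.610 Ω

Element admittances at DC:
  Y(R1) = 0.04566 S between n2,n0
  Y(R2) = 0.05435 S between n2,n0
  Y(R3) = 0.0003623 S between n1,n2
  Y(R4) = 0.002950 S between n1,n2
  Y(R5) = 0.2217 S between n1,n0
  Y(R6) = 0.0009709 S between n1,n2
  Y(R7) = 0.0001155 S between n0,n2
  Y(R8) = 0.0003040 S between n2,n0
  Y(R9) = 0.02933 S between n1,n2
  Y(R10) = 0.0002849 S between n0,n1
  Y(R11) = 0.1724 S between n0,n1
  Im: injects 0.0568 A into n2 (from n0)
Assemble and solve the 2×2 MNA system:
  V(n1)=0.03394  V(n2)=0.4323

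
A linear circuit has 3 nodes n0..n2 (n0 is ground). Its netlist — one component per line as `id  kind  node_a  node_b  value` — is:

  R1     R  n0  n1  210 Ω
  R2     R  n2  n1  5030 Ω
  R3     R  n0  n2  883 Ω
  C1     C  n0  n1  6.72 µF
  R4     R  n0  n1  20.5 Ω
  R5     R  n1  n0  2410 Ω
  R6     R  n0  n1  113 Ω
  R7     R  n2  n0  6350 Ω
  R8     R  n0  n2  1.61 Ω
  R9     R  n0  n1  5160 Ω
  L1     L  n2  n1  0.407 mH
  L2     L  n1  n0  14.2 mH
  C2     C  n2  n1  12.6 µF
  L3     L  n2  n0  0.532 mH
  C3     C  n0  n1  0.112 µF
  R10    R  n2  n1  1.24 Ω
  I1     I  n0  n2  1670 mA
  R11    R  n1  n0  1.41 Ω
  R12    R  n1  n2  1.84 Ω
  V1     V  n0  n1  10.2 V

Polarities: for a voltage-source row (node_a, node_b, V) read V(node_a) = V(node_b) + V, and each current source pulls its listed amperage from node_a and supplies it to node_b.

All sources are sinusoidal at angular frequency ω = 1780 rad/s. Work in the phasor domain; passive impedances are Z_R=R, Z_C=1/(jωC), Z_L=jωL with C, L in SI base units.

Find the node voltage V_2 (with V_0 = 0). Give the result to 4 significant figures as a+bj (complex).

-5.897-0.1946j V

Element admittances at ω=1780 rad/s:
  Y(R1) = 0.004762+0.000j S between n0,n1
  Y(R2) = 0.0001988+0.000j S between n2,n1
  Y(R3) = 0.001133+0.000j S between n0,n2
  Y(C1) = 0.000+0.01196j S between n0,n1
  Y(R4) = 0.04878+0.000j S between n0,n1
  Y(R5) = 0.0004149+0.000j S between n1,n0
  Y(R6) = 0.008850+0.000j S between n0,n1
  Y(R7) = 0.0001575+0.000j S between n2,n0
  Y(R8) = 0.6211+0.000j S between n0,n2
  Y(R9) = 0.0001938+0.000j S between n0,n1
  Y(L1) = 0.000-1.380j S between n2,n1
  Y(L2) = 0.000-0.03956j S between n1,n0
  Y(C2) = 0.000+0.02243j S between n2,n1
  Y(L3) = 0.000-1.056j S between n2,n0
  Y(C3) = 0.000+0.0001994j S between n0,n1
  Y(R10) = 0.8065+0.000j S between n2,n1
  I1: injects 1.67 A into n2 (from n0)
  Y(R11) = 0.7092+0.000j S between n1,n0
  Y(R12) = 0.5435+0.000j S between n1,n2
  V1: constraint V(n0)−V(n1) = 10.2
Assemble and solve the 3×3 MNA system:
  V(n1)=-10.20+0.000j  V(n2)=-5.897-0.1946j
  i(V1)=-13.42+6.386j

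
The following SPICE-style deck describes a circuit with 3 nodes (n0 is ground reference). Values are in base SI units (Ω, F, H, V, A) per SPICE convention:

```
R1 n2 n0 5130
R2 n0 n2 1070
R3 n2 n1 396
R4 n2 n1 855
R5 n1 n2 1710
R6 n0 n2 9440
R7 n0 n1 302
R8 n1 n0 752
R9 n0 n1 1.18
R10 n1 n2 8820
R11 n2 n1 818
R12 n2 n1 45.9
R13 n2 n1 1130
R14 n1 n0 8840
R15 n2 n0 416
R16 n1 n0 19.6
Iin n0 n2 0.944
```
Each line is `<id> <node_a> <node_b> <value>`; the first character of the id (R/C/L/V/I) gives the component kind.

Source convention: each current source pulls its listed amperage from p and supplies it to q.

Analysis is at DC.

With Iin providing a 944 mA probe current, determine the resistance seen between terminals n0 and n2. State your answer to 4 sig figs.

R_eq = 32.19 Ω

Element admittances at DC:
  Y(R1) = 0.0001949 S between n2,n0
  Y(R2) = 0.0009346 S between n0,n2
  Y(R3) = 0.002525 S between n2,n1
  Y(R4) = 0.001170 S between n2,n1
  Y(R5) = 0.0005848 S between n1,n2
  Y(R6) = 0.0001059 S between n0,n2
  Y(R7) = 0.003311 S between n0,n1
  Y(R8) = 0.001330 S between n1,n0
  Y(R9) = 0.8475 S between n0,n1
  Y(R10) = 0.0001134 S between n1,n2
  Y(R11) = 0.001222 S between n2,n1
  Y(R12) = 0.02179 S between n2,n1
  Y(R13) = 0.0008850 S between n2,n1
  Y(R14) = 0.0001131 S between n1,n0
  Y(R15) = 0.002404 S between n2,n0
  Y(R16) = 0.05102 S between n1,n0
  Iin: injects 0.944 A into n2 (from n0)
Assemble and solve the 2×2 MNA system:
  V(n1)=0.9227  V(n2)=30.39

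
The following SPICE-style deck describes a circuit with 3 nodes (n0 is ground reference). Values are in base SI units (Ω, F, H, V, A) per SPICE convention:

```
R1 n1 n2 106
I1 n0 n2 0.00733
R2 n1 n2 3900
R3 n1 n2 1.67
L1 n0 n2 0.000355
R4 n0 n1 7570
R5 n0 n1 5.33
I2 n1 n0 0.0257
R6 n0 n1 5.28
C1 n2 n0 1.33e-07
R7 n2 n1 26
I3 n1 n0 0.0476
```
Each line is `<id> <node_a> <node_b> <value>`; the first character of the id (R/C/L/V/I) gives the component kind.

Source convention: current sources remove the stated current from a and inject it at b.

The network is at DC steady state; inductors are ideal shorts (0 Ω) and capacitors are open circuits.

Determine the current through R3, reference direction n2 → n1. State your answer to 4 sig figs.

0.04286 A

Apply KCL at each of the 2 non-ground nodes and solve the resulting linear system.
Node n1: branches {R1, R2, R3, R4, R5, I2, R6, R7, I3} → V_1 = -0.07158
Node n2: branches {R1, I1, R2, R3, L1, C1, R7} → V_2 = 0.000
Source currents: i(L1)=0.03898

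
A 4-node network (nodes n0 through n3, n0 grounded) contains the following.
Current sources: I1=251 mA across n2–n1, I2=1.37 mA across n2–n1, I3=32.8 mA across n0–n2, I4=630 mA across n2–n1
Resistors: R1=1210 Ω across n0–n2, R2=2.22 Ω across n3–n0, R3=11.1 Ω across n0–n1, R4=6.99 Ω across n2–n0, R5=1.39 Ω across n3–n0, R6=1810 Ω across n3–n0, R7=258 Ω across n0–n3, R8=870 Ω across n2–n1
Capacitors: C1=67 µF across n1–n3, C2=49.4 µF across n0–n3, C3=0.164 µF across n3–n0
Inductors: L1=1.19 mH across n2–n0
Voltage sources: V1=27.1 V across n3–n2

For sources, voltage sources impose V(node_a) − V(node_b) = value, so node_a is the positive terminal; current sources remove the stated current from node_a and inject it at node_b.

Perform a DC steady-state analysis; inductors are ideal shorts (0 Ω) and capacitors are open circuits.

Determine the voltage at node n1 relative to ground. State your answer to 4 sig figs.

9.671 V

Element admittances at DC:
  I1: injects 0.251 A into n1 (from n2)
  Y(R1) = 0.0008264 S between n0,n2
  Y(C1) = 0.000 S between n1,n3
  Y(R2) = 0.4505 S between n3,n0
  Y(R3) = 0.09009 S between n0,n1
  Y(R4) = 0.1431 S between n2,n0
  I2: injects 0.00137 A into n1 (from n2)
  I3: injects 0.0328 A into n2 (from n0)
  Y(R5) = 0.7194 S between n3,n0
  Y(C2) = 0.000 S between n0,n3
  Y(C3) = 0.000 S between n3,n0
  L1: short n2↔n0 (DC inductor)
  Y(R6) = 0.0005525 S between n3,n0
  I4: injects 0.63 A into n1 (from n2)
  Y(R7) = 0.003876 S between n0,n3
  Y(R8) = 0.001149 S between n2,n1
  V1: constraint V(n3)−V(n2) = 27.1
Assemble and solve the 5×5 MNA system:
  V(n1)=9.671  V(n2)=0.000  V(n3)=27.10
  i(L1)=-32.66  i(V1)=-31.82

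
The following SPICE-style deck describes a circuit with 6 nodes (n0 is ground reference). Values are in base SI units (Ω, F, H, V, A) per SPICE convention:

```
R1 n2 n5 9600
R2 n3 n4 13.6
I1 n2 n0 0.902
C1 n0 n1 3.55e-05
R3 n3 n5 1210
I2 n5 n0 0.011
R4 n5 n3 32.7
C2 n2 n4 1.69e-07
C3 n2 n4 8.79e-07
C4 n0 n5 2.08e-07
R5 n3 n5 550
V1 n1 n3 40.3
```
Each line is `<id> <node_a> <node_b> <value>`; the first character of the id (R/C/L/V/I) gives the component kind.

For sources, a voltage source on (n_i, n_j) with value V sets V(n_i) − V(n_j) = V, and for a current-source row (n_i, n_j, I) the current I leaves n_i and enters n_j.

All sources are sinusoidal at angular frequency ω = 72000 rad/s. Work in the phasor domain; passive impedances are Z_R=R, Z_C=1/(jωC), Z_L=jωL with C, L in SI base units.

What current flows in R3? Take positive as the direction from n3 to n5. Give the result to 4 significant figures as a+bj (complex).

Element admittances at ω=72000 rad/s:
  Y(R1) = 0.0001042+0.000j S between n2,n5
  Y(R2) = 0.07353+0.000j S between n3,n4
  I1: injects 0.902 A into n0 (from n2)
  Y(C1) = 0.000+2.556j S between n0,n1
  Y(R3) = 0.0008264+0.000j S between n3,n5
  I2: injects 0.011 A into n0 (from n5)
  Y(R4) = 0.03058+0.000j S between n5,n3
  Y(C2) = 0.000+0.01217j S between n2,n4
  Y(C3) = 0.000+0.06329j S between n2,n4
  Y(C4) = 0.000+0.01498j S between n0,n5
  Y(R5) = 0.001818+0.000j S between n3,n5
  V1: constraint V(n1)−V(n3) = 40.3
Assemble and solve the 6×6 MNA system:
  V(n1)=0.1966+0.2671j  V(n2)=-52.34+12.20j  V(n3)=-40.10+0.2671j  V(n4)=-52.34+0.2716j  V(n5)=-33.56+15.38j
  i(V1)=0.6826-0.5026j

-0.005408-0.01249j A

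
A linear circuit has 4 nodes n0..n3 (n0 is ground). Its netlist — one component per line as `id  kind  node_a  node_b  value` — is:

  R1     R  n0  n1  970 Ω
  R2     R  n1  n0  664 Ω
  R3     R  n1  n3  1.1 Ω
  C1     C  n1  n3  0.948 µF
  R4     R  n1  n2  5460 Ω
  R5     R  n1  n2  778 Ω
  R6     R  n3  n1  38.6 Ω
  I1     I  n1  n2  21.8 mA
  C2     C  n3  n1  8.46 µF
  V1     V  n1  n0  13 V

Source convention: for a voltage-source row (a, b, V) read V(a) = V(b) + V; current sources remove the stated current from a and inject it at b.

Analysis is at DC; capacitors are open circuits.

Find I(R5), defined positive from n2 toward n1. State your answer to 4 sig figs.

Apply KCL at each of the 3 non-ground nodes and solve the resulting linear system.
Node n1: branches {R1, R2, R3, C1, R4, R5, R6, I1, C2, V1} → V_1 = 13.00
Node n2: branches {R4, R5, I1} → V_2 = 27.85
Node n3: branches {R3, C1, R6, C2} → V_3 = 13.00
Source currents: i(V1)=-0.03298

0.01908 A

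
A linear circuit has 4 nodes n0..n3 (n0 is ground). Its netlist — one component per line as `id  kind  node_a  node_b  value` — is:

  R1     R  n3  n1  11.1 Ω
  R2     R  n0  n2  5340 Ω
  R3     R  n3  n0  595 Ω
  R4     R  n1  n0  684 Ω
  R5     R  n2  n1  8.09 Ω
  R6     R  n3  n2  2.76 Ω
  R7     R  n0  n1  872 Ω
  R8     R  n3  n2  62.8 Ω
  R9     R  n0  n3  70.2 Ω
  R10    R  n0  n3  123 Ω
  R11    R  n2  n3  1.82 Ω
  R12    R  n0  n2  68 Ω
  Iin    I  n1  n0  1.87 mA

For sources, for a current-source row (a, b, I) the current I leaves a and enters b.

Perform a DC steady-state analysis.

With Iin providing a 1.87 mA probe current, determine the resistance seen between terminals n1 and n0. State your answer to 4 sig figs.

Apply KCL at each of the 3 non-ground nodes and solve the resulting linear system.
Node n1: branches {R1, R4, R5, R7, Iin} → V_1 = -0.05266
Node n2: branches {R2, R5, R6, R8, R11, R12} → V_2 = -0.04470
Node n3: branches {R1, R3, R6, R8, R9, R10, R11} → V_3 = -0.04435

R_eq = 28.16 Ω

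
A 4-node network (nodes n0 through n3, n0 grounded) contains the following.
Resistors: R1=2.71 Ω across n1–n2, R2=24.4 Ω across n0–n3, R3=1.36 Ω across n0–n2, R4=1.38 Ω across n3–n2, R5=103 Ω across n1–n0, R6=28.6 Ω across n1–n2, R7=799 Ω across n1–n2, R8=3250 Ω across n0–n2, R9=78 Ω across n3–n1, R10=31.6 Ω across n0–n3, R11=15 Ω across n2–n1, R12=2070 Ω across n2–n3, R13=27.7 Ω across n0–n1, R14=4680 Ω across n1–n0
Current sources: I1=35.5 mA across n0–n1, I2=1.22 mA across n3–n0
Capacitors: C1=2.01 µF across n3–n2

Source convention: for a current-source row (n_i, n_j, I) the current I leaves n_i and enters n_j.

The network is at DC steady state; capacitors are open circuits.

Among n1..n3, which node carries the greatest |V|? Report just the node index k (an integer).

1

MNA unknowns: 3 node voltages V₁..V_3
R1: Y=0.3690 on G[1,2]
R2: Y=0.04098 on G[0,3]
R3: Y=0.7353 on G[0,2]
R4: Y=0.7246 on G[3,2]
R5: Y=0.009709 on G[1,0]
I1: z[0]−=0.0355, z[1]+=0.0355
R6: Y=0.03497 on G[1,2]
R7: Y=0.001252 on G[1,2]
R8: Y=0.0003077 on G[0,2]
R9: Y=0.01282 on G[3,1]
R10: Y=0.03165 on G[0,3]
R11: Y=0.06667 on G[2,1]
R12: Y=0.0004831 on G[2,3]
C1: Y=0.000 on G[3,2]
R13: Y=0.03610 on G[0,1]
R14: Y=0.0002137 on G[1,0]
I2: z[3]−=0.00122, z[0]+=0.00122
solve → V1=0.1006, V2=0.03703, V3=0.03321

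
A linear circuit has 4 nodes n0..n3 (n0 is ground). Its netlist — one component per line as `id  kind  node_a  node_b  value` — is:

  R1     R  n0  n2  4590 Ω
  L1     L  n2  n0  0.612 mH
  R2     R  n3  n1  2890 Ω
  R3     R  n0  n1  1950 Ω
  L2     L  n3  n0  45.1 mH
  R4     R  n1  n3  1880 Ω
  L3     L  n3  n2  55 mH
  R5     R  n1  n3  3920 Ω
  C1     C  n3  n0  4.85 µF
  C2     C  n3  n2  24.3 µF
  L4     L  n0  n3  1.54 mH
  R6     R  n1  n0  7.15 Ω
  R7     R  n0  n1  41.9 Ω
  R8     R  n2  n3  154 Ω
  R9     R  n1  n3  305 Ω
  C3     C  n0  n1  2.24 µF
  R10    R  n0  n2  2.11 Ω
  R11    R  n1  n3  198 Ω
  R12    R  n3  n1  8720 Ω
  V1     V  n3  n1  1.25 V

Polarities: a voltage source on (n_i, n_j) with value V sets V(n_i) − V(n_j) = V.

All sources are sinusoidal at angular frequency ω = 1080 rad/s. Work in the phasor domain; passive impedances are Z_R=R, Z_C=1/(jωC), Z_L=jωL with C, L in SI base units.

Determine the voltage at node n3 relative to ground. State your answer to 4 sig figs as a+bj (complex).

0.08418+0.3157j V

Element admittances at ω=1080 rad/s:
  Y(R1) = 0.0002179+0.000j S between n0,n2
  Y(L1) = 0.000-1.513j S between n2,n0
  Y(R2) = 0.0003460+0.000j S between n3,n1
  Y(R3) = 0.0005128+0.000j S between n0,n1
  Y(L2) = 0.000-0.02053j S between n3,n0
  Y(R4) = 0.0005319+0.000j S between n1,n3
  Y(L3) = 0.000-0.01684j S between n3,n2
  Y(R5) = 0.0002551+0.000j S between n1,n3
  Y(C1) = 0.000+0.005238j S between n3,n0
  Y(C2) = 0.000+0.02624j S between n3,n2
  Y(L4) = 0.000-0.6013j S between n0,n3
  Y(R6) = 0.1399+0.000j S between n1,n0
  Y(R7) = 0.02387+0.000j S between n0,n1
  Y(R8) = 0.006494+0.000j S between n2,n3
  Y(R9) = 0.003279+0.000j S between n1,n3
  Y(C3) = 0.000+0.002419j S between n0,n1
  Y(R10) = 0.4739+0.000j S between n0,n2
  Y(R11) = 0.005051+0.000j S between n1,n3
  Y(R12) = 0.0001147+0.000j S between n3,n1
  V1: constraint V(n3)−V(n1) = 1.25
Assemble and solve the 4×4 MNA system:
  V(n1)=-1.166+0.3157j  V(n2)=-0.002183-0.0009144j  V(n3)=0.08418+0.3157j
  i(V1)=-0.2042+0.04903j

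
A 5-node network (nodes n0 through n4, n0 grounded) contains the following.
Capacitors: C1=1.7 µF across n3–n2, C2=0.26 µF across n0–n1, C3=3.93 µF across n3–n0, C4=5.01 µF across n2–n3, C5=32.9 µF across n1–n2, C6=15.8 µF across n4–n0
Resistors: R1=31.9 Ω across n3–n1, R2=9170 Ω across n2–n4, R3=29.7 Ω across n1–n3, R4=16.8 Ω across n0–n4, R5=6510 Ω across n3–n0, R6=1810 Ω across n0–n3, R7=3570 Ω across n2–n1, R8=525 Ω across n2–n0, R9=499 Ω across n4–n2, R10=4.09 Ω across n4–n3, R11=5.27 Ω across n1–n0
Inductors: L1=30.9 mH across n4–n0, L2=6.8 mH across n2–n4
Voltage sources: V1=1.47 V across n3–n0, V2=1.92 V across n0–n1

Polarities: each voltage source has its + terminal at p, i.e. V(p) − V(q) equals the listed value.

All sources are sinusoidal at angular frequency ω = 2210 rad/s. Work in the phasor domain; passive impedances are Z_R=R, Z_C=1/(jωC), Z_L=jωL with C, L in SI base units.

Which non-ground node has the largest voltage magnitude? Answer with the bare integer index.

2

Element admittances at ω=2210 rad/s:
  Y(C1) = 0.000+0.003757j S between n3,n2
  Y(R1) = 0.03135+0.000j S between n3,n1
  Y(C2) = 0.000+0.0005746j S between n0,n1
  Y(R2) = 0.0001091+0.000j S between n2,n4
  Y(R3) = 0.03367+0.000j S between n1,n3
  Y(R4) = 0.05952+0.000j S between n0,n4
  Y(R5) = 0.0001536+0.000j S between n3,n0
  Y(C3) = 0.000+0.008685j S between n3,n0
  Y(R6) = 0.0005525+0.000j S between n0,n3
  Y(R7) = 0.0002801+0.000j S between n2,n1
  Y(C4) = 0.000+0.01107j S between n2,n3
  Y(R8) = 0.001905+0.000j S between n2,n0
  Y(L1) = 0.000-0.01464j S between n4,n0
  Y(R9) = 0.002004+0.000j S between n4,n2
  Y(R10) = 0.2445+0.000j S between n4,n3
  Y(L2) = 0.000-0.06654j S between n2,n4
  Y(R11) = 0.1898+0.000j S between n1,n0
  Y(C5) = 0.000+0.07271j S between n1,n2
  Y(C6) = 0.000+0.03492j S between n4,n0
  V1: constraint V(n3)−V(n0) = 1.47
  V2: constraint V(n0)−V(n1) = 1.92
Assemble and solve the 6×6 MNA system:
  V(n1)=-1.920+0.000j  V(n2)=-4.838-4.241j  V(n3)=1.470+0.000j  V(n4)=0.06283+1.032j
  i(V1)=-0.5026+0.1460j  i(V2)=-0.8923+0.2122j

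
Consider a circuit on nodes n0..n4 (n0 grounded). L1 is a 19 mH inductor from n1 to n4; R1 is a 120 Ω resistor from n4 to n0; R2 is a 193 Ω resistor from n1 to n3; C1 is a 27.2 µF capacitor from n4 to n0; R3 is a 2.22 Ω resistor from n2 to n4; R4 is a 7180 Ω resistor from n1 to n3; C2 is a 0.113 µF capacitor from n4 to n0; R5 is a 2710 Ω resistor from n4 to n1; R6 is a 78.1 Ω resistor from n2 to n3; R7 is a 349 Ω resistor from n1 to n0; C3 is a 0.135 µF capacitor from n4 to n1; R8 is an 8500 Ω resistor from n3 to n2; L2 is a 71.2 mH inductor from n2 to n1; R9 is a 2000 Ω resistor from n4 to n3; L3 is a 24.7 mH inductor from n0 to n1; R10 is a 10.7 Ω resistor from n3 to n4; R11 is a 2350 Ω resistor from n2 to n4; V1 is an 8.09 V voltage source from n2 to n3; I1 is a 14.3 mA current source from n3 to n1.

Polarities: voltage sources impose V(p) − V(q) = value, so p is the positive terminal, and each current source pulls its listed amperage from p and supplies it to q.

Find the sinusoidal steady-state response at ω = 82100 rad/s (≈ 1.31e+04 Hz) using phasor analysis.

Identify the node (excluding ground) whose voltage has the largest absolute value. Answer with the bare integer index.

Element admittances at ω=82100 rad/s:
  Y(L1) = 0.000-0.0006411j S between n1,n4
  Y(R1) = 0.008333+0.000j S between n4,n0
  Y(R2) = 0.005181+0.000j S between n1,n3
  Y(C1) = 0.000+2.233j S between n4,n0
  Y(R3) = 0.4505+0.000j S between n2,n4
  Y(R4) = 0.0001393+0.000j S between n1,n3
  Y(C2) = 0.000+0.009277j S between n4,n0
  Y(R5) = 0.0003690+0.000j S between n4,n1
  Y(R6) = 0.01280+0.000j S between n2,n3
  Y(R7) = 0.002865+0.000j S between n1,n0
  Y(C3) = 0.000+0.01108j S between n4,n1
  Y(R8) = 0.0001176+0.000j S between n3,n2
  Y(L2) = 0.000-0.0001711j S between n2,n1
  Y(R9) = 0.0005000+0.000j S between n4,n3
  Y(L3) = 0.000-0.0004931j S between n0,n1
  Y(R10) = 0.09346+0.000j S between n3,n4
  Y(R11) = 0.0004255+0.000j S between n2,n4
  V1: constraint V(n2)−V(n3) = 8.09
  I1: injects 0.0143 A into n1 (from n3)
Assemble and solve the 5×5 MNA system:
  V(n1)=-1.084+1.216j  V(n2)=1.422+0.01142j  V(n3)=-6.668+0.01142j  V(n4)=-0.001788-0.001125j
  i(V1)=-0.7463-0.005229j

3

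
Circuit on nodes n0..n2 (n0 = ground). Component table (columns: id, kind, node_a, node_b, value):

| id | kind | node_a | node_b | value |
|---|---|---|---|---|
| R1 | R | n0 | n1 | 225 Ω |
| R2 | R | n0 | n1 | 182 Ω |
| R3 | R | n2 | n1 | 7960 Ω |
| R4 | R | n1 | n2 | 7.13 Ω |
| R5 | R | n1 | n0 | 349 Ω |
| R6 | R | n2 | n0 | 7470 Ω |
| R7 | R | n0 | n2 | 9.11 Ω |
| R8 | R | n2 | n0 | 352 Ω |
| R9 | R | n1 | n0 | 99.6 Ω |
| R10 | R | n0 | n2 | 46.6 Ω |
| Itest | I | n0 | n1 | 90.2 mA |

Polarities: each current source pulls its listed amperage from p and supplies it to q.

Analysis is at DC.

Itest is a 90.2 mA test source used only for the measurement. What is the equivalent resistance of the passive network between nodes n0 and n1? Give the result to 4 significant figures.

Element admittances at DC:
  Y(R1) = 0.004444 S between n0,n1
  Y(R2) = 0.005495 S between n0,n1
  Y(R3) = 0.0001256 S between n2,n1
  Y(R4) = 0.1403 S between n1,n2
  Y(R5) = 0.002865 S between n1,n0
  Y(R6) = 0.0001339 S between n2,n0
  Y(R7) = 0.1098 S between n0,n2
  Y(R8) = 0.002841 S between n2,n0
  Y(R9) = 0.01004 S between n1,n0
  Y(R10) = 0.02146 S between n0,n2
  Itest: injects 0.0902 A into n1 (from n0)
Assemble and solve the 2×2 MNA system:
  V(n1)=0.9863  V(n2)=0.5042

R_eq = 10.93 Ω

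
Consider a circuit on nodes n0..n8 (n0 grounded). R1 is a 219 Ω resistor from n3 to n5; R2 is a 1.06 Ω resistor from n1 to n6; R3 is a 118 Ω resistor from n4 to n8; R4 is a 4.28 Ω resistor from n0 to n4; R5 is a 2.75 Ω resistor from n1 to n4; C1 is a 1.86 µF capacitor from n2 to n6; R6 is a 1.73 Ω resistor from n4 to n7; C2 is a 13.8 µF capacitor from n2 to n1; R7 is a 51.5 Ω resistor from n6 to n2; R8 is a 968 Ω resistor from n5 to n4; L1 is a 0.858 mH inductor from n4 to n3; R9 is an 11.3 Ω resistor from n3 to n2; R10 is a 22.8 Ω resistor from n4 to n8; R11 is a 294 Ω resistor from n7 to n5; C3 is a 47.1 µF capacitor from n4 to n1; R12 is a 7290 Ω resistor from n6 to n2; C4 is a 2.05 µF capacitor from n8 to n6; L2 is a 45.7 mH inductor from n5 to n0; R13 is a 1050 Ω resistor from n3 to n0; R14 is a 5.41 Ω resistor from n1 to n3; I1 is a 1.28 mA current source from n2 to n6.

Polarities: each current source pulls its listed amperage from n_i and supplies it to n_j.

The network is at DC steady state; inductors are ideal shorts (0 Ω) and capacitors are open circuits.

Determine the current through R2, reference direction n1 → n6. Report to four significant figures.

Element admittances at DC:
  Y(R1) = 0.004566 S between n3,n5
  Y(R2) = 0.9434 S between n1,n6
  Y(R3) = 0.008475 S between n4,n8
  Y(R4) = 0.2336 S between n0,n4
  Y(R5) = 0.3636 S between n1,n4
  Y(C1) = 0.000 S between n2,n6
  Y(R6) = 0.5780 S between n4,n7
  Y(C2) = 0.000 S between n2,n1
  Y(R7) = 0.01942 S between n6,n2
  Y(R8) = 0.001033 S between n5,n4
  L1: short n4↔n3 (DC inductor)
  Y(R9) = 0.08850 S between n3,n2
  Y(R10) = 0.04386 S between n4,n8
  Y(R11) = 0.003401 S between n7,n5
  Y(C3) = 0.000 S between n4,n1
  Y(R12) = 0.0001372 S between n6,n2
  Y(C4) = 0.000 S between n8,n6
  L2: short n5↔n0 (DC inductor)
  Y(R13) = 0.0009524 S between n3,n0
  Y(R14) = 0.1848 S between n1,n3
  I1: injects 0.00128 A into n6 (from n2)
Assemble and solve the 10×10 MNA system:
  V(n1)=0.001827  V(n2)=-0.01132  V(n3)=0.000  V(n4)=0.000  V(n5)=0.000  V(n6)=0.002889  V(n7)=0.000  V(n8)=0.000
  i(L1)=0.0006644  i(L2)=0.000

-0.001002 A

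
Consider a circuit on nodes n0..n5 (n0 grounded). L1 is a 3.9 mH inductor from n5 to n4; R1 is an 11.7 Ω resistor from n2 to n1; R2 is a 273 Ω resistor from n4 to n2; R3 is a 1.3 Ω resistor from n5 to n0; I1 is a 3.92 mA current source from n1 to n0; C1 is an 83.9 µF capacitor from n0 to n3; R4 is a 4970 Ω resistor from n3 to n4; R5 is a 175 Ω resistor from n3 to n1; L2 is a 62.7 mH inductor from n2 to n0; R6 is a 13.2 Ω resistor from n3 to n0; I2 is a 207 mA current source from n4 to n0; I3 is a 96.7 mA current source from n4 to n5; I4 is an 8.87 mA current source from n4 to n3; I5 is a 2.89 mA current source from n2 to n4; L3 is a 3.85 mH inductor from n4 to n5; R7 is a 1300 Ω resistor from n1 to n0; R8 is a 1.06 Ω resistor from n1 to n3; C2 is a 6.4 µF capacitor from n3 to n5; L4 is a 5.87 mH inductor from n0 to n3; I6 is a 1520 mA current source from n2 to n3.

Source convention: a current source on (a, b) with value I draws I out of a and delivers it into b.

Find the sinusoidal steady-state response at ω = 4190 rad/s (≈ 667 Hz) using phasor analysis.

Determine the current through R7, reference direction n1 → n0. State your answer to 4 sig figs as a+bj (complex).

-0.001332-0.0002675j A

Apply KCL at each of the 5 non-ground nodes and solve the resulting linear system.
Node n1: branches {R1, I1, R5, R7, R8} → V_1 = -1.731-0.3478j
Node n2: branches {R1, R2, L2, I5, I6} → V_2 = -18.71-1.258j
Node n3: branches {C1, R4, R5, R6, I4, R8, C2, L4, I6} → V_3 = -0.1995-0.2662j
Node n4: branches {L1, R2, R4, I2, I3, I4, I5, L3} → V_4 = -0.4118-3.043j
Node n5: branches {L1, R3, I3, L3, C2} → V_5 = -0.3542+0.01462j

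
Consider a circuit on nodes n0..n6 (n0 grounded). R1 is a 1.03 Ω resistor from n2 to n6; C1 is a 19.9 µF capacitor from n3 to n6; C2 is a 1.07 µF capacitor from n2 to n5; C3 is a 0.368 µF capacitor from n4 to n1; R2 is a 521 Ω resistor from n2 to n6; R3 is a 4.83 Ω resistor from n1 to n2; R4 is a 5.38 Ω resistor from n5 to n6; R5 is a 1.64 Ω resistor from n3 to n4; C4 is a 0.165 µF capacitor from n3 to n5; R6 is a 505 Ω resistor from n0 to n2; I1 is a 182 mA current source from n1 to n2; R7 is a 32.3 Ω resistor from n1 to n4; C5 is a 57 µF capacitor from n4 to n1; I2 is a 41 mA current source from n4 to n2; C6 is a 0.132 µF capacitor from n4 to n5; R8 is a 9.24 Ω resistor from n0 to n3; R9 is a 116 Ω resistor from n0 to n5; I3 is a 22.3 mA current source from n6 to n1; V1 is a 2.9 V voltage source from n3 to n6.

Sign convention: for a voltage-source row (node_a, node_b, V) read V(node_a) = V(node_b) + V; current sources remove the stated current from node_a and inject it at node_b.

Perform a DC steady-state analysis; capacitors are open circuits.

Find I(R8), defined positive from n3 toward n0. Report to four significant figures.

0.02679 A

MNA unknowns: 6 node voltages V₁..V_6 plus 1 source current (V1)
R1: Y=0.9709 on G[2,6]
C1: Y=0.000 on G[3,6]
C2: Y=0.000 on G[2,5]
C3: Y=0.000 on G[4,1]
R2: Y=0.001919 on G[2,6]
R3: Y=0.2070 on G[1,2]
R4: Y=0.1859 on G[5,6]
R5: Y=0.6098 on G[3,4]
C4: Y=0.000 on G[3,5]
R6: Y=0.001980 on G[0,2]
I1: z[1]−=0.182, z[2]+=0.182
R7: Y=0.03096 on G[1,4]
C5: Y=0.000 on G[4,1]
I2: z[4]−=0.041, z[2]+=0.041
C6: Y=0.000 on G[4,5]
R8: Y=0.1082 on G[0,3]
R9: Y=0.008621 on G[0,5]
I3: z[6]−=0.0223, z[1]+=0.0223
V1: row V3−V6=2.9, i_V1 at 3,6
solve → V1=-2.834, V2=-2.491, V3=0.2475, V4=0.03463, V5=-2.535, V6=-2.653
aux → i_V1=-0.1566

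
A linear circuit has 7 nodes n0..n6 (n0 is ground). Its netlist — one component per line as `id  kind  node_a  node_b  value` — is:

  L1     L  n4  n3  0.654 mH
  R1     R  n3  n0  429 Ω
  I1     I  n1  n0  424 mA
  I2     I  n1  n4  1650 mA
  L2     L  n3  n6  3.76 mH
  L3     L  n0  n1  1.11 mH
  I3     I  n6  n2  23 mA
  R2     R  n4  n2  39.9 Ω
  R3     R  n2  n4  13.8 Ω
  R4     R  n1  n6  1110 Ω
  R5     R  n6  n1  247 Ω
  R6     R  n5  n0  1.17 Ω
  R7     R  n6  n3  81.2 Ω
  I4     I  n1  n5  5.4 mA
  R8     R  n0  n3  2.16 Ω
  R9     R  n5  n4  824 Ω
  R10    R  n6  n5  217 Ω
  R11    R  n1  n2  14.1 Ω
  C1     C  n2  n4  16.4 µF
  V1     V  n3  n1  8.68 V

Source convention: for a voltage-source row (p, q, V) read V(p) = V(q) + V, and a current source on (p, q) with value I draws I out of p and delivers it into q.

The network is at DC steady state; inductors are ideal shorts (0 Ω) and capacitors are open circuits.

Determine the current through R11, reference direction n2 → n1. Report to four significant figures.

Apply KCL at each of the 6 non-ground nodes and solve the resulting linear system.
Node n1: branches {I1, I2, L3, R4, R5, I4, R11, V1} → V_1 = 0.000
Node n2: branches {I3, R2, R3, R11, C1} → V_2 = 5.162
Node n3: branches {L1, R1, L2, R7, R8, V1} → V_3 = 8.680
Node n4: branches {L1, I2, R2, R3, R9, C1} → V_4 = 8.680
Node n5: branches {R6, I4, R9, R10} → V_5 = 0.06500
Node n6: branches {L2, I3, R4, R5, R7, R10} → V_6 = 8.680
Source currents: i(L1)=1.296, i(L2)=0.1057, i(L3)=4.518, i(V1)=-2.848

0.3661 A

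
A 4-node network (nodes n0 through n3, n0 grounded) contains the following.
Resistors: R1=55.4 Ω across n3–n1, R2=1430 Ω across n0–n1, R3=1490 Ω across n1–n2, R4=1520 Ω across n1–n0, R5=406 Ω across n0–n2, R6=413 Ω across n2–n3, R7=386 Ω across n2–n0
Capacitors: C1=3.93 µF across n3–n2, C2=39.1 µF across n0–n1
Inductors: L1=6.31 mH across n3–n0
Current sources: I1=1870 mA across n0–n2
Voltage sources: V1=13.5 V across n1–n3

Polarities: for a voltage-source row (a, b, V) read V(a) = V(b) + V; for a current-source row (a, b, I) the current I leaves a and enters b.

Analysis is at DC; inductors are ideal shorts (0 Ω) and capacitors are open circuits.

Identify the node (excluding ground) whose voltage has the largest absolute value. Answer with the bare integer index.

MNA unknowns: 3 node voltages V₁..V_3 plus 2 source currents (L1, V1)
R1: Y=0.01805 on G[3,1]
R2: Y=0.0006993 on G[0,1]
C1: Y=0.000 on G[3,2]
R3: Y=0.0006711 on G[1,2]
L1: row V3−V0=0, i_L1 at 3,0
I1: z[0]−=1.87, z[2]+=1.87
C2: Y=0.000 on G[0,1]
R4: Y=0.0006579 on G[1,0]
R5: Y=0.002463 on G[0,2]
R6: Y=0.002421 on G[2,3]
R7: Y=0.002591 on G[2,0]
V1: row V1−V3=13.5, i_V1 at 1,3
solve → V1=13.50, V2=230.7, V3=0.000
aux → i_L1=0.6859, i_V1=-0.1163

2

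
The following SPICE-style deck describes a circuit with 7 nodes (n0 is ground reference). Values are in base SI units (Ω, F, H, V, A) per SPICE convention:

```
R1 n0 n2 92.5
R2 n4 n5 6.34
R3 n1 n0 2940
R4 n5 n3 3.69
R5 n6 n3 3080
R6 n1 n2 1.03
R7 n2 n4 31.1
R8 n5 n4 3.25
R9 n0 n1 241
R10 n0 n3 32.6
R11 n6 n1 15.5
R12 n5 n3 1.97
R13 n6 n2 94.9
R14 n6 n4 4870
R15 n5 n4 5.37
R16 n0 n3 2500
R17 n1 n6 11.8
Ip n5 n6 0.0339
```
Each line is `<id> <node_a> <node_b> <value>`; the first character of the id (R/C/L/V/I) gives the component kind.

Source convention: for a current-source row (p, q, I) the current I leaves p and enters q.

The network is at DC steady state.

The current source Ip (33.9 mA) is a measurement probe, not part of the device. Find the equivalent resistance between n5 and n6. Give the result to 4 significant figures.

Element admittances at DC:
  Y(R1) = 0.01081 S between n0,n2
  Y(R2) = 0.1577 S between n4,n5
  Y(R3) = 0.0003401 S between n1,n0
  Y(R4) = 0.2710 S between n5,n3
  Y(R5) = 0.0003247 S between n6,n3
  Y(R6) = 0.9709 S between n1,n2
  Y(R7) = 0.03215 S between n2,n4
  Y(R8) = 0.3077 S between n5,n4
  Y(R9) = 0.004149 S between n0,n1
  Y(R10) = 0.03067 S between n0,n3
  Y(R11) = 0.06452 S between n6,n1
  Y(R12) = 0.5076 S between n5,n3
  Y(R13) = 0.01054 S between n6,n2
  Y(R14) = 0.0002053 S between n6,n4
  Y(R15) = 0.1862 S between n5,n4
  Y(R16) = 0.0004000 S between n0,n3
  Y(R17) = 0.08475 S between n1,n6
  Ip: injects 0.0339 A into n6 (from n5)
Assemble and solve the 6×6 MNA system:
  V(n1)=0.5660  V(n2)=0.5368  V(n3)=-0.2685  V(n4)=-0.2410  V(n5)=-0.2797  V(n6)=0.7728

R_eq = 31.05 Ω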